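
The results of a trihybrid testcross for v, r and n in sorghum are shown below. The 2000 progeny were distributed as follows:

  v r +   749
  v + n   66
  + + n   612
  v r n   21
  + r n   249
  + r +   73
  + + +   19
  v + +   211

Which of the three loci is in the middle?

n

The two most frequent reciprocal classes, + + n and v r +, are the parental types, so the F1 was + + n / v r +.
The two rarest classes, + + + and v r n, are the double crossovers. Comparing them with the parentals, only the n allele has switched, so n is the middle locus and the order is v – n – r.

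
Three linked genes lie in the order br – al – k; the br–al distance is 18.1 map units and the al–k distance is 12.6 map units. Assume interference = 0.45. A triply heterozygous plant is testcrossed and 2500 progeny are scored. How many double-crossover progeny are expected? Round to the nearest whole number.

31

Map distances give recombination frequencies of 0.181 and 0.126 for the two intervals.
With interference 0.45 (so coincidence = 0.55), expected double-crossover frequency = 0.181 × 0.126 × 0.55 = 0.01254.
Expected number = 0.01254 × 2500 = 31.36 ≈ 31.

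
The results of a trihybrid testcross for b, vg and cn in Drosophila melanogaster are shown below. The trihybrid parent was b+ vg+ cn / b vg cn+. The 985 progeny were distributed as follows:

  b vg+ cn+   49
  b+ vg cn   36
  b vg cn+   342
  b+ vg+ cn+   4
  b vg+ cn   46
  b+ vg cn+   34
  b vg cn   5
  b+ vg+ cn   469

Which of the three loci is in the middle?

The two rarest classes, b+ vg+ cn+ and b vg cn, are the double crossovers. Comparing them with the parentals, only the cn allele has switched, so cn is the middle locus and the order is vg – cn – b.

cn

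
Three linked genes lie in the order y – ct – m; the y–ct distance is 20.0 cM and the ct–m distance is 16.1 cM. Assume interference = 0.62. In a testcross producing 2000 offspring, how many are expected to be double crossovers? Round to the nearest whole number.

24

Map distances give recombination frequencies of 0.200 and 0.161 for the two intervals.
With interference 0.62 (so coincidence = 0.38), expected double-crossover frequency = 0.200 × 0.161 × 0.38 = 0.01224.
Expected number = 0.01224 × 2000 = 24.47 ≈ 24.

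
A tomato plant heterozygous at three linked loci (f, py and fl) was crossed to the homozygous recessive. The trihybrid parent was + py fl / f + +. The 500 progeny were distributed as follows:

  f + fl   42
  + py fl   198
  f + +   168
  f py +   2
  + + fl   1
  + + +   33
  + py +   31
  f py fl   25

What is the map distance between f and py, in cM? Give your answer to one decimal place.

The two rarest classes, + + fl and f py +, are the double crossovers. Comparing them with the parentals, only the py allele has switched, so py is the middle locus and the order is fl – py – f.
Crossovers in the py–f interval produce the single-crossover classes f py fl and + + + (25 + 33 = 58) plus the double crossovers (3).
RF(py–f) = (58 + 3) / 500 = 61/500 = 0.1220 → 12.2 cM.

12.2 cM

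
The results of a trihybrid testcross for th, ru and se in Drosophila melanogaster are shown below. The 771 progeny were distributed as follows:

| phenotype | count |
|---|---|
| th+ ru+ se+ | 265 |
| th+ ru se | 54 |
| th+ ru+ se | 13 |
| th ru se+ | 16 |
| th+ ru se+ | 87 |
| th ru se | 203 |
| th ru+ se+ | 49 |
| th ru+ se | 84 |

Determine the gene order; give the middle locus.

se

The two most frequent reciprocal classes, th ru se and th+ ru+ se+, are the parental types, so the F1 was th ru se / th+ ru+ se+.
The two rarest classes, th ru se+ and th+ ru+ se, are the double crossovers. Comparing them with the parentals, only the se allele has switched, so se is the middle locus and the order is ru – se – th.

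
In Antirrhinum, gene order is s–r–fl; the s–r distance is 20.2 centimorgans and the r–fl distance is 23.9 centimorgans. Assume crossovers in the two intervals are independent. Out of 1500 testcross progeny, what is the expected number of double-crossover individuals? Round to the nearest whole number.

72

Map distances give recombination frequencies of 0.202 and 0.239 for the two intervals.
With no interference, expected double-crossover frequency = 0.202 × 0.239 = 0.04828.
Expected number = 0.04828 × 1500 = 72.42 ≈ 72.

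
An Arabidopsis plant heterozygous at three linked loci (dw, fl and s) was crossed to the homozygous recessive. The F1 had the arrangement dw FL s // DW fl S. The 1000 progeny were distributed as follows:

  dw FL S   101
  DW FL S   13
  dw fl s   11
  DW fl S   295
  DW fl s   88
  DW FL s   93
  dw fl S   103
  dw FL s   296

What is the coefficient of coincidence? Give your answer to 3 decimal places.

0.512

The two rarest classes, dw fl s and DW FL S, are the double crossovers. Comparing them with the parentals, only the fl allele has switched, so fl is the middle locus and the order is dw – fl – s.
dw–fl: (196 + 24)/1000 = 0.2200; fl–s: (189 + 24)/1000 = 0.2130.
Expected DCO frequency = 0.2200 × 0.2130 ≈ 0.04686; observed = 24/1000 ≈ 0.02400.
Coefficient of coincidence = 0.02400/0.04686 ≈ 0.512.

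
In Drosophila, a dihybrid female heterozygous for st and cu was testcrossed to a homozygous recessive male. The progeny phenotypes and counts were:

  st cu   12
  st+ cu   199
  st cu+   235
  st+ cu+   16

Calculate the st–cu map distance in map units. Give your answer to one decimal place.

6.1 map units

The two most frequent classes, st+ cu (199) and st cu+ (235), are the parental types, so the F1 was st+ cu / st cu+.
The recombinant classes are st+ cu+ and st cu: 16 + 12 = 28.
Recombination frequency = 28/462 = 0.0606 ≈ 6.1%, i.e. 6.1 map units.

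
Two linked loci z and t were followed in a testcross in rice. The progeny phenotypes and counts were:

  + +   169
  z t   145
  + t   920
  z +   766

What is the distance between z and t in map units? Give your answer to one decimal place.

The two most frequent classes, + t (920) and z + (766), are the parental types, so the F1 was + t / z +.
The recombinant classes are + + and z t: 169 + 145 = 314.
Recombination frequency = 314/2000 = 0.1570 ≈ 15.7%, i.e. 15.7 map units.

15.7 map units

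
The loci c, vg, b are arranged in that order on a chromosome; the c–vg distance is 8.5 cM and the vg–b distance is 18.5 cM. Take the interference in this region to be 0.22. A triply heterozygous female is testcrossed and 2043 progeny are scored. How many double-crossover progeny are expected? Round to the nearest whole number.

Map distances give recombination frequencies of 0.085 and 0.185 for the two intervals.
With interference 0.22 (so coincidence = 0.78), expected double-crossover frequency = 0.085 × 0.185 × 0.78 = 0.01227.
Expected number = 0.01227 × 2043 = 25.06 ≈ 25.

25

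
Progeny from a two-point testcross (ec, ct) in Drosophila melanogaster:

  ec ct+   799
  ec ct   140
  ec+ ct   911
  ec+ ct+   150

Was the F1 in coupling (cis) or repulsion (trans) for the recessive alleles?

The two most frequent classes are ec+ ct (911) and ec ct+ (799); these are the parental (non-recombinant) types.
So the F1 carried ec+ ct on one chromosome and ec ct+ on the other — the recessive alleles are on opposite chromosomes (trans / repulsion).

trans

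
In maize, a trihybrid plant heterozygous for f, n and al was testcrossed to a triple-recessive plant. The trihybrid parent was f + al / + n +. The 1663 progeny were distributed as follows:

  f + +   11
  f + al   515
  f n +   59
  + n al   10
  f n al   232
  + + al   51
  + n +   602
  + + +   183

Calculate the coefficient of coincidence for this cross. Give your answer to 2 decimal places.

The two rarest classes, f + + and + n al, are the double crossovers. Comparing them with the parentals, only the al allele has switched, so al is the middle locus and the order is n – al – f.
n–al: (415 + 21)/1663 = 0.2622; al–f: (110 + 21)/1663 = 0.0788.
Expected DCO frequency = 0.2622 × 0.0788 ≈ 0.02066; observed = 21/1663 ≈ 0.01263.
Coefficient of coincidence = 0.01263/0.02066 ≈ 0.61.

0.61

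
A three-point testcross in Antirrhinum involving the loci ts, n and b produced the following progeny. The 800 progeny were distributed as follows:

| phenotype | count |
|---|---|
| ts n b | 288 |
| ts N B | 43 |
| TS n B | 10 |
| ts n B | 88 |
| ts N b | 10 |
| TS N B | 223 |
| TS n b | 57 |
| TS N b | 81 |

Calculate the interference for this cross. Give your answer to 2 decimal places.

The two most frequent reciprocal classes, TS N B and ts n b, are the parental types, so the F1 was TS N B / ts n b.
The two rarest classes, TS n B and ts N b, are the double crossovers. Comparing them with the parentals, only the n allele has switched, so n is the middle locus and the order is b – n – ts.
b–n: (169 + 20)/800 = 0.2362; n–ts: (100 + 20)/800 = 0.1500.
Expected DCO frequency = 0.2362 × 0.1500 ≈ 0.03543; observed = 20/800 ≈ 0.02500.
Coefficient of coincidence = 0.02500/0.03543 ≈ 0.71; interference = 1 − 0.71 = 0.29.

0.29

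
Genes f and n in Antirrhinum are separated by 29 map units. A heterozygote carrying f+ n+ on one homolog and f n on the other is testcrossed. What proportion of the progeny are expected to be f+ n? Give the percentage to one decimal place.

14.5%

A map distance of 29 map units corresponds to a recombination frequency of 0.290.
The F1 is f+ n+ / f n, so f+ n is a recombinant gamete class with expected frequency r/2 = 0.290/2 = 0.1450.
That is 0.1450 = 14.5% of the progeny.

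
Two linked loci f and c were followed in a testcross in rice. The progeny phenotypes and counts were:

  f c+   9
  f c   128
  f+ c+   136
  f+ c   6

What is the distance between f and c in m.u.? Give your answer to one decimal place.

5.4 m.u.

The two most frequent classes, f+ c+ (136) and f c (128), are the parental types, so the F1 was f+ c+ / f c.
The recombinant classes are f+ c and f c+: 6 + 9 = 15.
Recombination frequency = 15/279 = 0.0538 ≈ 5.4%, i.e. 5.4 m.u.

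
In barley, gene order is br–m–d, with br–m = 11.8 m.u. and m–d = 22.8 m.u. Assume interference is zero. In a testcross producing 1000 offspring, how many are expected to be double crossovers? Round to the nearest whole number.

27

Map distances give recombination frequencies of 0.118 and 0.228 for the two intervals.
With no interference, expected double-crossover frequency = 0.118 × 0.228 = 0.02690.
Expected number = 0.02690 × 1000 = 26.90 ≈ 27.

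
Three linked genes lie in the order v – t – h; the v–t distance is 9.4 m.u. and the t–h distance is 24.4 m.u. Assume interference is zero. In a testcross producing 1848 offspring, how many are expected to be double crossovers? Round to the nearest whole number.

Map distances give recombination frequencies of 0.094 and 0.244 for the two intervals.
With no interference, expected double-crossover frequency = 0.094 × 0.244 = 0.02294.
Expected number = 0.02294 × 1848 = 42.39 ≈ 42.

42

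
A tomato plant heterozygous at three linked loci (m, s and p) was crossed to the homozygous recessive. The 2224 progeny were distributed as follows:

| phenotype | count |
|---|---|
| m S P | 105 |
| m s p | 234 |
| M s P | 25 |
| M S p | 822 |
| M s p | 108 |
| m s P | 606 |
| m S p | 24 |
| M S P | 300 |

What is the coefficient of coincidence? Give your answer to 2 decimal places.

0.71

The two most frequent reciprocal classes, M S p and m s P, are the parental types, so the F1 was M S p / m s P.
The two rarest classes, m S p and M s P, are the double crossovers. Comparing them with the parentals, only the m allele has switched, so m is the middle locus and the order is p – m – s.
p–m: (534 + 49)/2224 = 0.2621; m–s: (213 + 49)/2224 = 0.1178.
Expected DCO frequency = 0.2621 × 0.1178 ≈ 0.03088; observed = 49/2224 ≈ 0.02203.
Coefficient of coincidence = 0.02203/0.03088 ≈ 0.71.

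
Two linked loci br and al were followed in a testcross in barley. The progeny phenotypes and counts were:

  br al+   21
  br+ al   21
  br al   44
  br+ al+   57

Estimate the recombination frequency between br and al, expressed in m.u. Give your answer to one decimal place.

The two most frequent classes, br+ al+ (57) and br al (44), are the parental types, so the F1 was br+ al+ / br al.
The recombinant classes are br+ al and br al+: 21 + 21 = 42.
Recombination frequency = 42/143 = 0.2937 ≈ 29.4%, i.e. 29.4 m.u.

29.4 m.u.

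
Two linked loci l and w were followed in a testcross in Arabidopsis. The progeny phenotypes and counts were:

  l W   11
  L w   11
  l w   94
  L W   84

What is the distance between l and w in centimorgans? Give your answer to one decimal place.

The two most frequent classes, L W (84) and l w (94), are the parental types, so the F1 was L W / l w.
The recombinant classes are L w and l W: 11 + 11 = 22.
Recombination frequency = 22/200 = 0.1100 ≈ 11.0%, i.e. 11.0 centimorgans.

11.0 centimorgans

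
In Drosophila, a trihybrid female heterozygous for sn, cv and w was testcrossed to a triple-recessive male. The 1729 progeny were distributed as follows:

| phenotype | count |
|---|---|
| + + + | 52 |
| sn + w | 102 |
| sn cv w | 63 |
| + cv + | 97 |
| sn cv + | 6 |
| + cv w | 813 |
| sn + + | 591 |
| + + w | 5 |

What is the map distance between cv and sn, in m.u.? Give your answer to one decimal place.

7.3 m.u.

The two most frequent reciprocal classes, sn + + and + cv w, are the parental types, so the F1 was sn + + / + cv w.
The two rarest classes, sn cv + and + + w, are the double crossovers. Comparing them with the parentals, only the cv allele has switched, so cv is the middle locus and the order is w – cv – sn.
Crossovers in the cv–sn interval produce the single-crossover classes + + + and sn cv w (52 + 63 = 115) plus the double crossovers (11).
RF(cv–sn) = (115 + 11) / 1729 = 126/1729 = 0.0729 → 7.3 m.u.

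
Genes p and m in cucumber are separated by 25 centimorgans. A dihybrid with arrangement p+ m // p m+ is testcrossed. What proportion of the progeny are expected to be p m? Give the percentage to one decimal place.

12.5%

A map distance of 25 centimorgans corresponds to a recombination frequency of 0.250.
The F1 is p+ m / p m+, so p m is a recombinant gamete class with expected frequency r/2 = 0.250/2 = 0.1250.
That is 0.1250 = 12.5% of the progeny.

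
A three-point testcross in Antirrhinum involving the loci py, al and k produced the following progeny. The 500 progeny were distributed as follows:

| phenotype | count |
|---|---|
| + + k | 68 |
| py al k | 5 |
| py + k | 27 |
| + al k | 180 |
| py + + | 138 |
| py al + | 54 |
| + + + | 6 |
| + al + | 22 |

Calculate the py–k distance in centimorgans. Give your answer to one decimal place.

The two most frequent reciprocal classes, py + + and + al k, are the parental types, so the F1 was py + + / + al k.
The two rarest classes, + + + and py al k, are the double crossovers. Comparing them with the parentals, only the py allele has switched, so py is the middle locus and the order is al – py – k.
Crossovers in the py–k interval produce the single-crossover classes py + k and + al + (27 + 22 = 49) plus the double crossovers (11).
RF(py–k) = (49 + 11) / 500 = 60/500 = 0.1200 → 12.0 centimorgans.

12.0 centimorgans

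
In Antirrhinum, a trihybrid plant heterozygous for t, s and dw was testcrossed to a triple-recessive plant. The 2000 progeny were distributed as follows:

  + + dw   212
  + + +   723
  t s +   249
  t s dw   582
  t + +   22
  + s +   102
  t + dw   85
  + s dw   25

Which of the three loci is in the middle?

t

The two most frequent reciprocal classes, t s dw and + + +, are the parental types, so the F1 was t s dw / + + +.
The two rarest classes, + s dw and t + +, are the double crossovers. Comparing them with the parentals, only the t allele has switched, so t is the middle locus and the order is s – t – dw.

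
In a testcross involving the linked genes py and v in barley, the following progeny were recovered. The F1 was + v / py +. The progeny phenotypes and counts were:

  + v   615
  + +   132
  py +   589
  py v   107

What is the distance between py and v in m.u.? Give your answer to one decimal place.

The recombinant classes are + + and py v: 132 + 107 = 239.
Recombination frequency = 239/1443 = 0.1656 ≈ 16.6%, i.e. 16.6 m.u.

16.6 m.u.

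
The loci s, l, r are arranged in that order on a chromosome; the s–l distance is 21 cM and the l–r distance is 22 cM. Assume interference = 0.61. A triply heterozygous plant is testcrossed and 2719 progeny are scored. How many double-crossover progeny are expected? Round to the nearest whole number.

49

Map distances give recombination frequencies of 0.210 and 0.220 for the two intervals.
With interference 0.61 (so coincidence = 0.39), expected double-crossover frequency = 0.210 × 0.220 × 0.39 = 0.01802.
Expected number = 0.01802 × 2719 = 48.99 ≈ 49.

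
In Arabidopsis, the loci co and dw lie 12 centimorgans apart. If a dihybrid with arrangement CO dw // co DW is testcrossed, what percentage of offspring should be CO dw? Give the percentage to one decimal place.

44.0%

A map distance of 12 centimorgans corresponds to a recombination frequency of 0.120.
The F1 is CO dw / co DW, so CO dw is a parental gamete class with expected frequency (1 − r)/2 = 0.880/2 = 0.4400.
That is 0.4400 = 44.0% of the progeny.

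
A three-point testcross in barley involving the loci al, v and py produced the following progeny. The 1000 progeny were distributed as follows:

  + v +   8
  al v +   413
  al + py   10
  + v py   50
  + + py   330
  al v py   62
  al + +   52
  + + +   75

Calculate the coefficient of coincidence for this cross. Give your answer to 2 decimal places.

0.97

The two most frequent reciprocal classes, al v + and + + py, are the parental types, so the F1 was al v + / + + py.
The two rarest classes, + v + and al + py, are the double crossovers. Comparing them with the parentals, only the al allele has switched, so al is the middle locus and the order is py – al – v.
py–al: (137 + 18)/1000 = 0.1550; al–v: (102 + 18)/1000 = 0.1200.
Expected DCO frequency = 0.1550 × 0.1200 ≈ 0.01860; observed = 18/1000 ≈ 0.01800.
Coefficient of coincidence = 0.01800/0.01860 ≈ 0.97.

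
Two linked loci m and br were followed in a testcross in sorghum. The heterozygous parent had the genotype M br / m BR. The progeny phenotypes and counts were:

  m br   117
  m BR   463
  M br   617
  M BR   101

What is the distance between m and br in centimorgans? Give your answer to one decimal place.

16.8 centimorgans

The recombinant classes are M BR and m br: 101 + 117 = 218.
Recombination frequency = 218/1298 = 0.1680 ≈ 16.8%, i.e. 16.8 centimorgans.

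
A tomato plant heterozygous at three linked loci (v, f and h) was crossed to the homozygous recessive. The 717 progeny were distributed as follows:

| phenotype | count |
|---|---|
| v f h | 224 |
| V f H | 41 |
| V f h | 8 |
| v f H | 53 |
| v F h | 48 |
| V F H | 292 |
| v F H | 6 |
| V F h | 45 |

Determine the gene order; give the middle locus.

The two most frequent reciprocal classes, V F H and v f h, are the parental types, so the F1 was V F H / v f h.
The two rarest classes, v F H and V f h, are the double crossovers. Comparing them with the parentals, only the v allele has switched, so v is the middle locus and the order is h – v – f.

v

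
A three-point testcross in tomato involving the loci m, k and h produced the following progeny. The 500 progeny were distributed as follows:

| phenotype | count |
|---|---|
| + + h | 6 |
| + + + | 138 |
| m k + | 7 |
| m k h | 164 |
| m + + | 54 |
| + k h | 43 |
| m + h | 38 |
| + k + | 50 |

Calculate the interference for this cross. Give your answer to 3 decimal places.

0.415

The two most frequent reciprocal classes, m k h and + + +, are the parental types, so the F1 was m k h / + + +.
The two rarest classes, m k + and + + h, are the double crossovers. Comparing them with the parentals, only the h allele has switched, so h is the middle locus and the order is k – h – m.
k–h: (88 + 13)/500 = 0.2020; h–m: (97 + 13)/500 = 0.2200.
Expected DCO frequency = 0.2020 × 0.2200 ≈ 0.04444; observed = 13/500 ≈ 0.02600.
Coefficient of coincidence = 0.02600/0.04444 ≈ 0.585; interference = 1 − 0.585 = 0.415.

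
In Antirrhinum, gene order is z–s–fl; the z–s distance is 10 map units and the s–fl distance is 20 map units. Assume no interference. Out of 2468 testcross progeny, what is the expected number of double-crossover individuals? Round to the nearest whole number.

Map distances give recombination frequencies of 0.100 and 0.200 for the two intervals.
With no interference, expected double-crossover frequency = 0.100 × 0.200 = 0.02000.
Expected number = 0.02000 × 2468 = 49.36 ≈ 49.

49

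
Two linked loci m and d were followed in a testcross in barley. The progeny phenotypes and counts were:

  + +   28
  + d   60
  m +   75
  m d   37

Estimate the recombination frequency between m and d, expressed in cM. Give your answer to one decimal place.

32.5 cM

The two most frequent classes, + d (60) and m + (75), are the parental types, so the F1 was + d / m +.
The recombinant classes are + + and m d: 28 + 37 = 65.
Recombination frequency = 65/200 = 0.3250 ≈ 32.5%, i.e. 32.5 cM.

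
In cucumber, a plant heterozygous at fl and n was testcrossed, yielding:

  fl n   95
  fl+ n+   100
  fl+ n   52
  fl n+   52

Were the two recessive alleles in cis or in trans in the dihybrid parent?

The two most frequent classes are fl+ n+ (100) and fl n (95); these are the parental (non-recombinant) types.
So the F1 carried fl+ n+ on one chromosome and fl n on the other — the recessive alleles are on the same chromosome (cis / coupling).

cis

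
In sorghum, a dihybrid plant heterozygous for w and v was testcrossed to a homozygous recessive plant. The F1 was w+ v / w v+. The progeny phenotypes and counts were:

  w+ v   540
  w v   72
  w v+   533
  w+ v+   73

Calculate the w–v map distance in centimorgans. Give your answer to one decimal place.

11.9 centimorgans

The recombinant classes are w+ v+ and w v: 73 + 72 = 145.
Recombination frequency = 145/1218 = 0.1190 ≈ 11.9%, i.e. 11.9 centimorgans.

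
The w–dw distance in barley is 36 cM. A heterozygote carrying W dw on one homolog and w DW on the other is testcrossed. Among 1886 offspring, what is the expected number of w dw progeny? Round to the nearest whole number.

339

A map distance of 36 cM corresponds to a recombination frequency of 0.360.
The F1 is W dw / w DW, so w dw is a recombinant gamete class with expected frequency r/2 = 0.360/2 = 0.1800.
Expected number = 0.1800 × 1886 = 339.48 ≈ 339.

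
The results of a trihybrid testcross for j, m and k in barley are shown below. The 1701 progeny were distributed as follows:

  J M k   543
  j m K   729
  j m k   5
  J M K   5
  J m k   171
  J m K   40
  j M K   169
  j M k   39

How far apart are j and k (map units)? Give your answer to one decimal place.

The two most frequent reciprocal classes, j m K and J M k, are the parental types, so the F1 was j m K / J M k.
The two rarest classes, j m k and J M K, are the double crossovers. Comparing them with the parentals, only the k allele has switched, so k is the middle locus and the order is j – k – m.
Crossovers in the j–k interval produce the single-crossover classes J m K and j M k (40 + 39 = 79) plus the double crossovers (10).
RF(j–k) = (79 + 10) / 1701 = 89/1701 = 0.0523 → 5.2 map units.

5.2 map units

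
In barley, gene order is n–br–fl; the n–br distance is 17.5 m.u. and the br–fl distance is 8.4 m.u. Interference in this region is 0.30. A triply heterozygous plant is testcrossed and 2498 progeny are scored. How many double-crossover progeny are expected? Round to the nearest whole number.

26

Map distances give recombination frequencies of 0.175 and 0.084 for the two intervals.
With interference 0.30 (so coincidence = 0.70), expected double-crossover frequency = 0.175 × 0.084 × 0.70 = 0.01029.
Expected number = 0.01029 × 2498 = 25.70 ≈ 26.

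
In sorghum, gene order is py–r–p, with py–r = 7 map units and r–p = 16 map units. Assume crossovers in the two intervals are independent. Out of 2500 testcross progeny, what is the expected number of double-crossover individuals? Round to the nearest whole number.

28

Map distances give recombination frequencies of 0.070 and 0.160 for the two intervals.
With no interference, expected double-crossover frequency = 0.070 × 0.160 = 0.01120.
Expected number = 0.01120 × 2500 = 28.00 ≈ 28.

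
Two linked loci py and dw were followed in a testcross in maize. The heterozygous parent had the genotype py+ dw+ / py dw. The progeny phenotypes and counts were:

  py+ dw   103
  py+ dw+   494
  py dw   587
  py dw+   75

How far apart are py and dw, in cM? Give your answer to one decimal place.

The recombinant classes are py+ dw and py dw+: 103 + 75 = 178.
Recombination frequency = 178/1259 = 0.1414 ≈ 14.1%, i.e. 14.1 cM.

14.1 cM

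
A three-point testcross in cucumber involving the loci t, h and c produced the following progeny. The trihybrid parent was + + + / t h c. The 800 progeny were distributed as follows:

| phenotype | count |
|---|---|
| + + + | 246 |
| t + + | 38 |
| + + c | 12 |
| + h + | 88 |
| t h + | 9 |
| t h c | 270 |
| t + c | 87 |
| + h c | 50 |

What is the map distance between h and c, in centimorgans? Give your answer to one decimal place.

24.5 centimorgans

The two rarest classes, + + c and t h +, are the double crossovers. Comparing them with the parentals, only the c allele has switched, so c is the middle locus and the order is h – c – t.
Crossovers in the h–c interval produce the single-crossover classes + h + and t + c (88 + 87 = 175) plus the double crossovers (21).
RF(h–c) = (175 + 21) / 800 = 196/800 = 0.2450 → 24.5 centimorgans.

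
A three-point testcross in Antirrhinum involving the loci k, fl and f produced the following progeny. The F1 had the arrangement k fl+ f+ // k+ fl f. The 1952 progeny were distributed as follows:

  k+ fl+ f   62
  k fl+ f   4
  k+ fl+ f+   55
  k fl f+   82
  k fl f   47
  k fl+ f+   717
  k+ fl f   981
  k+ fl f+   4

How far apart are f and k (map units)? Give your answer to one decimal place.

The two rarest classes, k fl+ f and k+ fl f+, are the double crossovers. Comparing them with the parentals, only the f allele has switched, so f is the middle locus and the order is k – f – fl.
Crossovers in the k–f interval produce the single-crossover classes k+ fl+ f+ and k fl f (55 + 47 = 102) plus the double crossovers (8).
RF(k–f) = (102 + 8) / 1952 = 110/1952 = 0.0564 → 5.6 map units.

5.6 map units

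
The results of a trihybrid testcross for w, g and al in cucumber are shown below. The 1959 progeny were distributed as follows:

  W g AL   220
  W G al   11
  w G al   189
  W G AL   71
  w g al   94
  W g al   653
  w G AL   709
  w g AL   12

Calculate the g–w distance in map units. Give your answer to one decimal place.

The two most frequent reciprocal classes, W g al and w G AL, are the parental types, so the F1 was W g al / w G AL.
The two rarest classes, W G al and w g AL, are the double crossovers. Comparing them with the parentals, only the g allele has switched, so g is the middle locus and the order is al – g – w.
Crossovers in the g–w interval produce the single-crossover classes w g al and W G AL (94 + 71 = 165) plus the double crossovers (23).
RF(g–w) = (165 + 23) / 1959 = 188/1959 = 0.0960 → 9.6 map units.

9.6 map units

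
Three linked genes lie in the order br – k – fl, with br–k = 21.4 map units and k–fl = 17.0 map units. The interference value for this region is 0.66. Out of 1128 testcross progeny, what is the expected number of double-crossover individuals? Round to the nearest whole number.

14

Map distances give recombination frequencies of 0.214 and 0.170 for the two intervals.
With interference 0.66 (so coincidence = 0.34), expected double-crossover frequency = 0.214 × 0.170 × 0.34 = 0.01237.
Expected number = 0.01237 × 1128 = 13.95 ≈ 14.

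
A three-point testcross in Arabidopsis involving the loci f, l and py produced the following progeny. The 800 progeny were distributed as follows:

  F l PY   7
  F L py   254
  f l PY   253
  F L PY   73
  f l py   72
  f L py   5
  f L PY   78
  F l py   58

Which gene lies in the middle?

f

The two most frequent reciprocal classes, f l PY and F L py, are the parental types, so the F1 was f l PY / F L py.
The two rarest classes, F l PY and f L py, are the double crossovers. Comparing them with the parentals, only the f allele has switched, so f is the middle locus and the order is py – f – l.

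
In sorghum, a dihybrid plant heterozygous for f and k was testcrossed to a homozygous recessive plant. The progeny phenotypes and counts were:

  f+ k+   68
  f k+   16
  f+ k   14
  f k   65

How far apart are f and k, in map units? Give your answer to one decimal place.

18.4 map units

The two most frequent classes, f+ k+ (68) and f k (65), are the parental types, so the F1 was f+ k+ / f k.
The recombinant classes are f+ k and f k+: 14 + 16 = 30.
Recombination frequency = 30/163 = 0.1840 ≈ 18.4%, i.e. 18.4 map units.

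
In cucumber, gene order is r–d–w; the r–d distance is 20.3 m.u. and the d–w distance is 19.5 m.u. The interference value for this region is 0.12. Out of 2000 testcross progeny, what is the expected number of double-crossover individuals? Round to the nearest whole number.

Map distances give recombination frequencies of 0.203 and 0.195 for the two intervals.
With interference 0.12 (so coincidence = 0.88), expected double-crossover frequency = 0.203 × 0.195 × 0.88 = 0.03483.
Expected number = 0.03483 × 2000 = 69.67 ≈ 70.

70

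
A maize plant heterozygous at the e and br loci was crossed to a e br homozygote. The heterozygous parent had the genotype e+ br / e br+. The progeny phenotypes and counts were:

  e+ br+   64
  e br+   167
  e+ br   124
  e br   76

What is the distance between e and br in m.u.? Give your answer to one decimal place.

32.5 m.u.

The recombinant classes are e+ br+ and e br: 64 + 76 = 140.
Recombination frequency = 140/431 = 0.3248 ≈ 32.5%, i.e. 32.5 m.u.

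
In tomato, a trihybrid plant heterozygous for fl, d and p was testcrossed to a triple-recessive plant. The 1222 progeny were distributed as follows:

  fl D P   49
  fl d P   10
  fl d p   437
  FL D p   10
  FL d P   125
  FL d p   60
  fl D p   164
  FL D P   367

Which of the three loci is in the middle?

p

The two most frequent reciprocal classes, FL D P and fl d p, are the parental types, so the F1 was FL D P / fl d p.
The two rarest classes, FL D p and fl d P, are the double crossovers. Comparing them with the parentals, only the p allele has switched, so p is the middle locus and the order is fl – p – d.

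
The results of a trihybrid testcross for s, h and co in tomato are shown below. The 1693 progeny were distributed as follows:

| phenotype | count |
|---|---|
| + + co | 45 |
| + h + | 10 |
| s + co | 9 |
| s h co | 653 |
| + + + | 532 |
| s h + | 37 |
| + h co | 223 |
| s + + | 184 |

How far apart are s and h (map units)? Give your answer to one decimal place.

The two most frequent reciprocal classes, s h co and + + +, are the parental types, so the F1 was s h co / + + +.
The two rarest classes, s + co and + h +, are the double crossovers. Comparing them with the parentals, only the h allele has switched, so h is the middle locus and the order is co – h – s.
Crossovers in the h–s interval produce the single-crossover classes + h co and s + + (223 + 184 = 407) plus the double crossovers (19).
RF(h–s) = (407 + 19) / 1693 = 426/1693 = 0.2516 → 25.2 map units.

25.2 map units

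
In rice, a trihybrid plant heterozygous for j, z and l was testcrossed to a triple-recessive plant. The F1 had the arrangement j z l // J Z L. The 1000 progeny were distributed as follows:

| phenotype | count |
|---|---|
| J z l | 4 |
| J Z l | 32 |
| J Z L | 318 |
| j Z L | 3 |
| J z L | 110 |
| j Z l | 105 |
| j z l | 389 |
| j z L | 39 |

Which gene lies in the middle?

j

The two rarest classes, J z l and j Z L, are the double crossovers. Comparing them with the parentals, only the j allele has switched, so j is the middle locus and the order is z – j – l.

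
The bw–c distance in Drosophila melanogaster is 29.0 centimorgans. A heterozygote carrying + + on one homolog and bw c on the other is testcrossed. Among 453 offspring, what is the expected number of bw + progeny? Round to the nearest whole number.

66

A map distance of 29.0 centimorgans corresponds to a recombination frequency of 0.290.
The F1 is + + / bw c, so bw + is a recombinant gamete class with expected frequency r/2 = 0.290/2 = 0.1450.
Expected number = 0.1450 × 453 = 65.69 ≈ 66.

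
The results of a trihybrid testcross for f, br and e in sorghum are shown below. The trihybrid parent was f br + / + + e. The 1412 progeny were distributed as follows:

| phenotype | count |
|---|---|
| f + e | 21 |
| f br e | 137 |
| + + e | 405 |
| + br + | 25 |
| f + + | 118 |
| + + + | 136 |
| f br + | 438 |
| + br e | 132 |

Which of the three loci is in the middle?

The two rarest classes, + br + and f + e, are the double crossovers. Comparing them with the parentals, only the f allele has switched, so f is the middle locus and the order is br – f – e.

f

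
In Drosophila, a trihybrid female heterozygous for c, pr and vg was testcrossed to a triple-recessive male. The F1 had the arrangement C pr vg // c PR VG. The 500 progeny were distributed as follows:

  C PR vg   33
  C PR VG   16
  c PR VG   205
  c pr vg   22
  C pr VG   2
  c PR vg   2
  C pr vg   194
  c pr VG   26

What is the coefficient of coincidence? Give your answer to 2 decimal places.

The two rarest classes, C pr VG and c PR vg, are the double crossovers. Comparing them with the parentals, only the vg allele has switched, so vg is the middle locus and the order is c – vg – pr.
c–vg: (38 + 4)/500 = 0.0840; vg–pr: (59 + 4)/500 = 0.1260.
Expected DCO frequency = 0.0840 × 0.1260 ≈ 0.01058; observed = 4/500 ≈ 0.00800.
Coefficient of coincidence = 0.00800/0.01058 ≈ 0.76.

0.76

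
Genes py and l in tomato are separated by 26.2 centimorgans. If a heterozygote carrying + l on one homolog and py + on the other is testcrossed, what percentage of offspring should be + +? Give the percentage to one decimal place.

13.1%

A map distance of 26.2 centimorgans corresponds to a recombination frequency of 0.262.
The F1 is + l / py +, so + + is a recombinant gamete class with expected frequency r/2 = 0.262/2 = 0.1310.
That is 0.1310 = 13.1% of the progeny.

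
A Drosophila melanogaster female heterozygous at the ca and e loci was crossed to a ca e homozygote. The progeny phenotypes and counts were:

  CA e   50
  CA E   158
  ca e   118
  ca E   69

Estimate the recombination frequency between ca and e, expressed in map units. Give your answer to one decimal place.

The two most frequent classes, CA E (158) and ca e (118), are the parental types, so the F1 was CA E / ca e.
The recombinant classes are CA e and ca E: 50 + 69 = 119.
Recombination frequency = 119/395 = 0.3013 ≈ 30.1%, i.e. 30.1 map units.

30.1 map units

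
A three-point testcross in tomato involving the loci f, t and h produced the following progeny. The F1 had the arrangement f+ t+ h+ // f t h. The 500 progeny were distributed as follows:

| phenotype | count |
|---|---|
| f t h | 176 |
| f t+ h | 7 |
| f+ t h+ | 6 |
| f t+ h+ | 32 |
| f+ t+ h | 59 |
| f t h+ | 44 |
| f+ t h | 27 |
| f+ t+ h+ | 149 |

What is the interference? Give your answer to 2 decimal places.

The two rarest classes, f+ t h+ and f t+ h, are the double crossovers. Comparing them with the parentals, only the t allele has switched, so t is the middle locus and the order is h – t – f.
h–t: (103 + 13)/500 = 0.2320; t–f: (59 + 13)/500 = 0.1440.
Expected DCO frequency = 0.2320 × 0.1440 ≈ 0.03341; observed = 13/500 ≈ 0.02600.
Coefficient of coincidence = 0.02600/0.03341 ≈ 0.78; interference = 1 − 0.78 = 0.22.

0.22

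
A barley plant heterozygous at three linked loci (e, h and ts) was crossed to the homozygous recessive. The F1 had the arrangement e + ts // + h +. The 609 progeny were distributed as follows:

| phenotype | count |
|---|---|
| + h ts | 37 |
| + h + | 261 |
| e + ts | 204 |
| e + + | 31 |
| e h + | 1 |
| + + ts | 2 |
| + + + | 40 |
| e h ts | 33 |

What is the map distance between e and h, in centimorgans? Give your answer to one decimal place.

The two rarest classes, + + ts and e h +, are the double crossovers. Comparing them with the parentals, only the e allele has switched, so e is the middle locus and the order is ts – e – h.
Crossovers in the e–h interval produce the single-crossover classes e h ts and + + + (33 + 40 = 73) plus the double crossovers (3).
RF(e–h) = (73 + 3) / 609 = 76/609 = 0.1248 → 12.5 centimorgans.

12.5 centimorgans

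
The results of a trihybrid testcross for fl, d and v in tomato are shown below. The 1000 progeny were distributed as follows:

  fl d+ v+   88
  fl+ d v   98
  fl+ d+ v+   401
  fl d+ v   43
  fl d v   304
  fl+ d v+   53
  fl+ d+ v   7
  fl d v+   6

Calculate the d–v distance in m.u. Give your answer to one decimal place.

The two most frequent reciprocal classes, fl+ d+ v+ and fl d v, are the parental types, so the F1 was fl+ d+ v+ / fl d v.
The two rarest classes, fl+ d+ v and fl d v+, are the double crossovers. Comparing them with the parentals, only the v allele has switched, so v is the middle locus and the order is fl – v – d.
Crossovers in the v–d interval produce the single-crossover classes fl+ d v+ and fl d+ v (53 + 43 = 96) plus the double crossovers (13).
RF(v–d) = (96 + 13) / 1000 = 109/1000 = 0.1090 → 10.9 m.u.

10.9 m.u.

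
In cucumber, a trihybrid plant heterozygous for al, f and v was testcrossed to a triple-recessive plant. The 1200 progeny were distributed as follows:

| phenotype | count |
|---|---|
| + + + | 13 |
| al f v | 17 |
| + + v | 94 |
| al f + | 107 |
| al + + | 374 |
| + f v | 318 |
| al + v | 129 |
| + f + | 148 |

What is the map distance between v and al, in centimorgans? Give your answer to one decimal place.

The two most frequent reciprocal classes, + f v and al + +, are the parental types, so the F1 was + f v / al + +.
The two rarest classes, al f v and + + +, are the double crossovers. Comparing them with the parentals, only the al allele has switched, so al is the middle locus and the order is v – al – f.
Crossovers in the v–al interval produce the single-crossover classes + f + and al + v (148 + 129 = 277) plus the double crossovers (30).
RF(v–al) = (277 + 30) / 1200 = 307/1200 = 0.2558 → 25.6 centimorgans.

25.6 centimorgans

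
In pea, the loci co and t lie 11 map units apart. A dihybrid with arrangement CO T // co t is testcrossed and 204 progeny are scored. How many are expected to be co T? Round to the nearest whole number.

11

A map distance of 11 map units corresponds to a recombination frequency of 0.110.
The F1 is CO T / co t, so co T is a recombinant gamete class with expected frequency r/2 = 0.110/2 = 0.0550.
Expected number = 0.0550 × 204 = 11.22 ≈ 11.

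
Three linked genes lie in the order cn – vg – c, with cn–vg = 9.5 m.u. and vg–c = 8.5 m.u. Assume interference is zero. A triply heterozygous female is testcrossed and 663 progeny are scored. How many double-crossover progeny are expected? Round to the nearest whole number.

5

Map distances give recombination frequencies of 0.095 and 0.085 for the two intervals.
With no interference, expected double-crossover frequency = 0.095 × 0.085 = 0.00808.
Expected number = 0.00808 × 663 = 5.35 ≈ 5.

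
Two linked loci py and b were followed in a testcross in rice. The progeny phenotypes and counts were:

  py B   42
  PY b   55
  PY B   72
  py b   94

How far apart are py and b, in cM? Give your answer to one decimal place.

The two most frequent classes, PY B (72) and py b (94), are the parental types, so the F1 was PY B / py b.
The recombinant classes are PY b and py B: 55 + 42 = 97.
Recombination frequency = 97/263 = 0.3688 ≈ 36.9%, i.e. 36.9 cM.

36.9 cM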